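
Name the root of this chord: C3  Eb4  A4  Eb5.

A

The distinct letter names are C, Eb, A. Arranged as a stack of thirds they read A–C–Eb, so A is the root (an A diminished triad).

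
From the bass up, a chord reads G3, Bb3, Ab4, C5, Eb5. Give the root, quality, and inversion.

Ab major ninth, third inversion

Reducing to letter names: G, Bb, Ab, C, Eb. These stack in thirds as Ab–C–Eb–G–Bb — an Ab major ninth chord.
The lowest note is G, the seventh of the chord, so this is third inversion.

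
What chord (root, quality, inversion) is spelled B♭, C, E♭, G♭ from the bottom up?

C half-diminished seventh, third inversion

The distinct note names are Bb, C, Eb, Gb. Stacked in thirds they read C–Eb–Gb–Bb, which is a half-diminished seventh chord on C.
Bb is the seventh of C half-diminished seventh; seventh in the bass means third inversion (figured bass 4/2).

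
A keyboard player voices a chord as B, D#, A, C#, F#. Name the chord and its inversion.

B dominant ninth, root position

The pitch classes B, D#, A, C#, F# arrange in thirds as B–D#–F#–A–C#: a B dominant ninth chord.
The lowest note is B, the root of the chord, so this is root position.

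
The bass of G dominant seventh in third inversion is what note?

The seventh of G dominant seventh (G–B–D–F) is F; that is the bass in third inversion.

F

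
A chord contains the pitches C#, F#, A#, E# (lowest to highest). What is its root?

Reordering C#, F#, A#, E# into stacked thirds gives F#–A#–C#–E#; the bottom of that stack, F#, is the root.

F#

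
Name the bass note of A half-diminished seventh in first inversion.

In first inversion the third is lowest. For A half-diminished seventh (A–C–Eb–G) that is C.

C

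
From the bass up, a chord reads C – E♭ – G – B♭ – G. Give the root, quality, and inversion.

C minor seventh, root position

The distinct note names are C, Eb, G, Bb. Stacked in thirds they read C–Eb–G–Bb, which is a minor seventh chord on C.
C is the root of C minor seventh; root in the bass means root position (figured bass 7).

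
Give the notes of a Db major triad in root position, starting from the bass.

Db, F, Ab

Db major is Db–F–Ab. Root position puts the root (Db) in the bass, with the remaining tones above: Db, F, Ab.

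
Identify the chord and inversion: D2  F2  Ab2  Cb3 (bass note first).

The distinct note names are D, F, Ab, Cb. Stacked in thirds they read D–F–Ab–Cb, which is a diminished seventh chord on D.
D is the root of D diminished seventh; root in the bass means root position (figured bass 7).

D diminished seventh, root position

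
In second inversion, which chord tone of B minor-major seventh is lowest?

The fifth of B minor-major seventh (B–D–F#–A#) is F#; that is the bass in second inversion.

F#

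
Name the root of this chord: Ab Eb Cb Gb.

Reordering Ab, Eb, Cb, Gb into stacked thirds gives Ab–Cb–Eb–Gb; the bottom of that stack, Ab, is the root.

Ab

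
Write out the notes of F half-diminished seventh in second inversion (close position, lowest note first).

Cb, Eb, F, Ab

Spelling F half-diminished seventh: F–Ab–Cb–Eb. In second inversion the fifth is bass, giving Cb, Eb, F, Ab from the bottom.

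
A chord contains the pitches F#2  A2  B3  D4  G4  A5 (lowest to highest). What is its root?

G

The distinct letter names are F#, A, B, D, G. Arranged as a stack of thirds they read G–B–D–F#–A, so G is the root (a G major ninth chord).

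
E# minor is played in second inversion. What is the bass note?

B#

In second inversion the fifth is lowest. For E# minor (E#–G#–B#) that is B#.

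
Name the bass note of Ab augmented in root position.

Ab

The root of Ab augmented (Ab–C–E) is Ab; that is the bass in root position.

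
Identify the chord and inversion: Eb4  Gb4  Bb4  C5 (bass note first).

C half-diminished seventh, first inversion

The pitch classes Eb, Gb, Bb, C arrange in thirds as C–Eb–Gb–Bb: a C half-diminished seventh chord.
Eb is the third of C half-diminished seventh; third in the bass means first inversion (figured bass 6/5).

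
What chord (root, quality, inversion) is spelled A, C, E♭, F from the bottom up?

Reducing to letter names: A, C, Eb, F. These stack in thirds as F–A–C–Eb — an F dominant seventh chord.
A is the third of F dominant seventh; third in the bass means first inversion (figured bass 6/5).

F dominant seventh, first inversion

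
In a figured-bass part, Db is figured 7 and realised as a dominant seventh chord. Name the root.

Db

The figures 7 mean the root of the chord is in the bass. If Db is the root of a dominant seventh chord, the root is Db (chord tones Db–F–Ab–Cb).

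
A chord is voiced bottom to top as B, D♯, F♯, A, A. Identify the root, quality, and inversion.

Reducing to letter names: B, D#, F#, A. These stack in thirds as B–D#–F#–A — a B dominant seventh chord.
With the root (B) in the bass, the chord is in root position (figured bass 7).

B dominant seventh, root position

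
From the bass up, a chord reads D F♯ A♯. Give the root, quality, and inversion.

Reducing to letter names: D, F#, A#. These stack in thirds as D–F#–A# — a D augmented triad.
The lowest note is D, the root of the chord, so this is root position (figured bass 5/3).

D augmented, root position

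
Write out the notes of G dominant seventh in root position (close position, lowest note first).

G, B, D, F

The chord tones are G–B–D–F. With the root (G) lowest for root position: G, B, D, F.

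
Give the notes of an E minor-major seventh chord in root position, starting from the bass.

E, G, B, D#

Spelling E minor-major seventh: E–G–B–D#. In root position the root is bass, giving E, G, B, D# from the bottom.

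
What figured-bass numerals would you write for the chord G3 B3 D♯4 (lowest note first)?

The notes G, B, D# stack in thirds as G–B–D# — a G augmented triad. The bass G is the root, so this is root position: figured 5/3.

5/3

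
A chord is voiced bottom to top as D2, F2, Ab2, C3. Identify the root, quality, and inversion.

The distinct note names are D, F, Ab, C. Stacked in thirds they read D–F–Ab–C, which is a half-diminished seventh chord on D.
The lowest note is D, the root of the chord, so this is root position (figured bass 7).

D half-diminished seventh, root position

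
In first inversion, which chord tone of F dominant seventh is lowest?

In first inversion the third is lowest. For F dominant seventh (F–A–C–Eb) that is A.

A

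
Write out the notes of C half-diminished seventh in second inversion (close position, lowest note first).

Gb, Bb, C, Eb

C half-diminished seventh is C–Eb–Gb–Bb. Second inversion puts the fifth (Gb) in the bass, with the remaining tones above: Gb, Bb, C, Eb.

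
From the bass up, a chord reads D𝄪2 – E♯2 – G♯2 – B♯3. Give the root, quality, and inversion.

The distinct note names are D##, E#, G#, B#. Stacked in thirds they read E#–G#–B#–D##, which is a minor-major seventh chord on E#.
D## is the seventh of E# minor-major seventh; seventh in the bass means third inversion (figured bass 4/2).

E# minor-major seventh, third inversion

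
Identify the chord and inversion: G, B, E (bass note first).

E minor, first inversion

The distinct note names are G, B, E. Stacked in thirds they read E–G–B, which is a minor triad on E.
With the third (G) in the bass, the chord is in first inversion (figured bass 6).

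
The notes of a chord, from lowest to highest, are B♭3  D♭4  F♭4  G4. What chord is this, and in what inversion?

The pitch classes Bb, Db, Fb, G arrange in thirds as G–Bb–Db–Fb: a G diminished seventh chord.
The lowest note is Bb, the third of the chord, so this is first inversion (figured bass 6/5).

G diminished seventh, first inversion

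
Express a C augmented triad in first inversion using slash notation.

Caug/E

First inversion of C augmented has the third (E) in the bass. As a slash chord: Caug/E.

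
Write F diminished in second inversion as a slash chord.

Second inversion of F diminished has the fifth (Cb) in the bass. As a slash chord: Fdim/Cb.

Fdim/Cb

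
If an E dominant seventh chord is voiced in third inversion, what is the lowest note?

D

E dominant seventh is E–G#–B–D. Third inversion places the seventh in the bass: D.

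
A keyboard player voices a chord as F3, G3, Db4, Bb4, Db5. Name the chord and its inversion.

G half-diminished seventh, third inversion

The pitch classes F, G, Db, Bb arrange in thirds as G–Bb–Db–F: a G half-diminished seventh chord.
The lowest note is F, the seventh of the chord, so this is third inversion (figured bass 4/2).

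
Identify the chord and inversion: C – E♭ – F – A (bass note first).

The distinct note names are C, Eb, F, A. Stacked in thirds they read F–A–C–Eb, which is a dominant seventh chord on F.
C is the fifth of F dominant seventh; fifth in the bass means second inversion (figured bass 4/3).

F dominant seventh, second inversion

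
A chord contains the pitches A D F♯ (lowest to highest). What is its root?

D

The distinct letter names are A, D, F#. Arranged as a stack of thirds they read D–F#–A, so D is the root (a D major triad).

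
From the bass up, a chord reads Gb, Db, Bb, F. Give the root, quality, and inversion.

Gb major seventh, root position

The pitch classes Gb, Db, Bb, F arrange in thirds as Gb–Bb–Db–F: a Gb major seventh chord.
The lowest note is Gb, the root of the chord, so this is root position (figured bass 7).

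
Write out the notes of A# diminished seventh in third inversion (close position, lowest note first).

The chord tones are A#–C#–E–G. With the seventh (G) lowest for third inversion: G, A#, C#, E.

G, A#, C#, E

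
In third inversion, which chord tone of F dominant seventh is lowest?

Eb

F dominant seventh is F–A–C–Eb. Third inversion places the seventh in the bass: Eb.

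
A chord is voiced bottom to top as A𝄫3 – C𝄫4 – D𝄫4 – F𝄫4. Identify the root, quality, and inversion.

The pitch classes Abb, Cbb, Dbb, Fbb arrange in thirds as Dbb–Fbb–Abb–Cbb: a Dbb minor seventh chord.
With the fifth (Abb) in the bass, the chord is in second inversion (figured bass 4/3).

Dbb minor seventh, second inversion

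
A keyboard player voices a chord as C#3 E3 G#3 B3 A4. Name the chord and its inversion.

Reducing to letter names: C#, E, G#, B, A. These stack in thirds as A–C#–E–G#–B — an A major ninth chord.
The lowest note is C#, the third of the chord, so this is first inversion.

A major ninth, first inversion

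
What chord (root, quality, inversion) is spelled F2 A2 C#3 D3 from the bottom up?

The pitch classes F, A, C#, D arrange in thirds as D–F–A–C#: a D minor-major seventh chord.
F is the third of D minor-major seventh; third in the bass means first inversion (figured bass 6/5).

D minor-major seventh, first inversion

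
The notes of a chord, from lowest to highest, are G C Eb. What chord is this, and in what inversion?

C minor, second inversion

The pitch classes G, C, Eb arrange in thirds as C–Eb–G: a C minor triad.
G is the fifth of C minor; fifth in the bass means second inversion (figured bass 6/4).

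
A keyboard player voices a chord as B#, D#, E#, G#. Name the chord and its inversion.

E# minor seventh, second inversion

The pitch classes B#, D#, E#, G# arrange in thirds as E#–G#–B#–D#: an E# minor seventh chord.
With the fifth (B#) in the bass, the chord is in second inversion (figured bass 4/3).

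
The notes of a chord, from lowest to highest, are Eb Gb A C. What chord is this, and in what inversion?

A diminished seventh, second inversion

The distinct note names are Eb, Gb, A, C. Stacked in thirds they read A–C–Eb–Gb, which is a diminished seventh chord on A.
The lowest note is Eb, the fifth of the chord, so this is second inversion (figured bass 4/3).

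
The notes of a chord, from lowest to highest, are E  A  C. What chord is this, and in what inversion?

A minor, second inversion

Reducing to letter names: E, A, C. These stack in thirds as A–C–E — an A minor triad.
E is the fifth of A minor; fifth in the bass means second inversion (figured bass 6/4).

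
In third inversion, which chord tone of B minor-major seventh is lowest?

The seventh of B minor-major seventh (B–D–F#–A#) is A#; that is the bass in third inversion.

A#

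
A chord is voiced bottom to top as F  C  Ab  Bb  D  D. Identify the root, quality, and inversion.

Bb dominant ninth, second inversion

The distinct note names are F, C, Ab, Bb, D. Stacked in thirds they read Bb–D–F–Ab–C, which is a dominant ninth chord on Bb.
With the fifth (F) in the bass, the chord is in second inversion.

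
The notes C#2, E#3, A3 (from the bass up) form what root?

The distinct letter names are C#, E#, A. Arranged as a stack of thirds they read A–C#–E#, so A is the root (an A augmented triad).

A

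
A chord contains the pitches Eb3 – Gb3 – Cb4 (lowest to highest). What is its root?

Cb

The distinct letter names are Eb, Gb, Cb. Arranged as a stack of thirds they read Cb–Eb–Gb, so Cb is the root (a Cb major triad).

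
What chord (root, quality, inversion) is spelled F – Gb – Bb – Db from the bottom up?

The pitch classes F, Gb, Bb, Db arrange in thirds as Gb–Bb–Db–F: a Gb major seventh chord.
The lowest note is F, the seventh of the chord, so this is third inversion (figured bass 4/2).

Gb major seventh, third inversion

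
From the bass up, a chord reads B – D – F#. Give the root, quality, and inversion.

B minor, root position

Reducing to letter names: B, D, F#. These stack in thirds as B–D–F# — a B minor triad.
With the root (B) in the bass, the chord is in root position (figured bass 5/3).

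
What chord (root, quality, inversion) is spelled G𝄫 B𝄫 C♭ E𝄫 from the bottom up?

Reducing to letter names: Gbb, Bbb, Cb, Ebb. These stack in thirds as Cb–Ebb–Gbb–Bbb — a Cb half-diminished seventh chord.
With the fifth (Gbb) in the bass, the chord is in second inversion (figured bass 4/3).

Cb half-diminished seventh, second inversion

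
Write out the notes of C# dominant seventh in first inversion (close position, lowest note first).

E#, G#, B, C#

C# dominant seventh is C#–E#–G#–B. First inversion puts the third (E#) in the bass, with the remaining tones above: E#, G#, B, C#.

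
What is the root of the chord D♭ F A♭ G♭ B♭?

Gb

Db, F, Ab, Gb, Bb are the tones of a Gb major ninth chord (Gb–Bb–Db–F–Ab), making Gb the root.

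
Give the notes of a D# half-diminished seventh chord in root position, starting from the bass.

D#, F#, A, C#

Spelling D# half-diminished seventh: D#–F#–A–C#. In root position the root is bass, giving D#, F#, A, C# from the bottom.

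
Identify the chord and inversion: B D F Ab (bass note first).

B diminished seventh, root position

The distinct note names are B, D, F, Ab. Stacked in thirds they read B–D–F–Ab, which is a diminished seventh chord on B.
With the root (B) in the bass, the chord is in root position (figured bass 7).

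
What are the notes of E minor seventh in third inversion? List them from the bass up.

D, E, G, B

The chord tones are E–G–B–D. With the seventh (D) lowest for third inversion: D, E, G, B.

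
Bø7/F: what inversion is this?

second inversion

Bø7/F means B half-diminished seventh with F in the bass. F is the fifth of B half-diminished seventh (B–D–F–A), so this is second inversion.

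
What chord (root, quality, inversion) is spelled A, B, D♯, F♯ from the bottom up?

Reducing to letter names: A, B, D#, F#. These stack in thirds as B–D#–F#–A — a B dominant seventh chord.
With the seventh (A) in the bass, the chord is in third inversion (figured bass 4/2).

B dominant seventh, third inversion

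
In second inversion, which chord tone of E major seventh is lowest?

B

In second inversion the fifth is lowest. For E major seventh (E–G#–B–D#) that is B.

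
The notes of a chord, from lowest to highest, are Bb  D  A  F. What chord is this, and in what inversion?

Bb major seventh, root position

The pitch classes Bb, D, A, F arrange in thirds as Bb–D–F–A: a Bb major seventh chord.
Bb is the root of Bb major seventh; root in the bass means root position (figured bass 7).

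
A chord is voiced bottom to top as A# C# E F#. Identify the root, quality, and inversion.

The distinct note names are A#, C#, E, F#. Stacked in thirds they read F#–A#–C#–E, which is a dominant seventh chord on F#.
A# is the third of F# dominant seventh; third in the bass means first inversion (figured bass 6/5).

F# dominant seventh, first inversion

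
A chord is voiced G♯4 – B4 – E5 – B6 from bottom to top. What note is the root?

The distinct letter names are G#, B, E. Arranged as a stack of thirds they read E–G#–B, so E is the root (an E major triad).

E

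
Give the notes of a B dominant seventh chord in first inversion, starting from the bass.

D#, F#, A, B

Spelling B dominant seventh: B–D#–F#–A. In first inversion the third is bass, giving D#, F#, A, B from the bottom.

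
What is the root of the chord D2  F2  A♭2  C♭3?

D

D, F, Ab, Cb are the tones of a D diminished seventh chord (D–F–Ab–Cb), making D the root.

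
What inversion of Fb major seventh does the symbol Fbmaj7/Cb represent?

Fbmaj7/Cb means Fb major seventh with Cb in the bass. Cb is the fifth of Fb major seventh (Fb–Ab–Cb–Eb), so this is second inversion.

second inversion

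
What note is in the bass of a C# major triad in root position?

C#

In root position the root is lowest. For C# major (C#–E#–G#) that is C#.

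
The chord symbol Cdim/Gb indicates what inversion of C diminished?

Cdim/Gb means C diminished with Gb in the bass. Gb is the fifth of C diminished (C–Eb–Gb), so this is second inversion.

second inversion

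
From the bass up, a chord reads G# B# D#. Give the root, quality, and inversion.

The pitch classes G#, B#, D# arrange in thirds as G#–B#–D#: a G# major triad.
The lowest note is G#, the root of the chord, so this is root position (figured bass 5/3).

G# major, root position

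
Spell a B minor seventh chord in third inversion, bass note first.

B minor seventh is B–D–F#–A. Third inversion puts the seventh (A) in the bass, with the remaining tones above: A, B, D, F#.

A, B, D, F#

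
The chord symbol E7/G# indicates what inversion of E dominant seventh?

E7/G# means E dominant seventh with G# in the bass. G# is the third of E dominant seventh (E–G#–B–D), so this is first inversion.

first inversion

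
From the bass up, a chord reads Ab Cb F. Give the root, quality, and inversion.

F diminished, first inversion

Reducing to letter names: Ab, Cb, F. These stack in thirds as F–Ab–Cb — an F diminished triad.
The lowest note is Ab, the third of the chord, so this is first inversion (figured bass 6).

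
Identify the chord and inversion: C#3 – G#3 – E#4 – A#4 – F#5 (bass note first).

The pitch classes C#, G#, E#, A#, F# arrange in thirds as F#–A#–C#–E#–G#: an F# major ninth chord.
The lowest note is C#, the fifth of the chord, so this is second inversion.

F# major ninth, second inversion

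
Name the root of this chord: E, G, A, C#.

A

E, G, A, C# are the tones of an A dominant seventh chord (A–C#–E–G), making A the root.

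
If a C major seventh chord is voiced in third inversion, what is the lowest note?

The seventh of C major seventh (C–E–G–B) is B; that is the bass in third inversion.

B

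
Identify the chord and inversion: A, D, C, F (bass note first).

The pitch classes A, D, C, F arrange in thirds as D–F–A–C: a D minor seventh chord.
A is the fifth of D minor seventh; fifth in the bass means second inversion (figured bass 4/3).

D minor seventh, second inversion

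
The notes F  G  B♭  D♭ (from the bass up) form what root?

G

Reordering F, G, Bb, Db into stacked thirds gives G–Bb–Db–F; the bottom of that stack, G, is the root.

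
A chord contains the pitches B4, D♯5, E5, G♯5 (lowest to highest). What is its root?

E

The distinct letter names are B, D#, E, G#. Arranged as a stack of thirds they read E–G#–B–D#, so E is the root (an E major seventh chord).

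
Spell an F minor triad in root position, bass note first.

F, Ab, C

Spelling F minor: F–Ab–C. In root position the root is bass, giving F, Ab, C from the bottom.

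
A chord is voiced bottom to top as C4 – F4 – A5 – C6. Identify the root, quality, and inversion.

F major, second inversion

The pitch classes C, F, A arrange in thirds as F–A–C: an F major triad.
C is the fifth of F major; fifth in the bass means second inversion (figured bass 6/4).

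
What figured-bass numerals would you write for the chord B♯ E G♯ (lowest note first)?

The notes B#, E, G# stack in thirds as E–G#–B# — an E augmented triad. The bass B# is the fifth, so this is second inversion: figured 6/4.

6/4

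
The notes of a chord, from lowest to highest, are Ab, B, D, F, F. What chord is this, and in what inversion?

B diminished seventh, third inversion

Reducing to letter names: Ab, B, D, F. These stack in thirds as B–D–F–Ab — a B diminished seventh chord.
With the seventh (Ab) in the bass, the chord is in third inversion (figured bass 4/2).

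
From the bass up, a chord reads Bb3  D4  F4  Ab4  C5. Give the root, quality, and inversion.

Reducing to letter names: Bb, D, F, Ab, C. These stack in thirds as Bb–D–F–Ab–C — a Bb dominant ninth chord.
The lowest note is Bb, the root of the chord, so this is root position.

Bb dominant ninth, root position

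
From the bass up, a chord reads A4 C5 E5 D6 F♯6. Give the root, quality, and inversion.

Reducing to letter names: A, C, E, D, F#. These stack in thirds as D–F#–A–C–E — a D dominant ninth chord.
The lowest note is A, the fifth of the chord, so this is second inversion.

D dominant ninth, second inversion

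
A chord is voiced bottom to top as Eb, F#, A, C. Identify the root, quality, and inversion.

F# diminished seventh, third inversion

The distinct note names are Eb, F#, A, C. Stacked in thirds they read F#–A–C–Eb, which is a diminished seventh chord on F#.
The lowest note is Eb, the seventh of the chord, so this is third inversion (figured bass 4/2).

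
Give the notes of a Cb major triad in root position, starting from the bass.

Cb major is Cb–Eb–Gb. Root position puts the root (Cb) in the bass, with the remaining tones above: Cb, Eb, Gb.

Cb, Eb, Gb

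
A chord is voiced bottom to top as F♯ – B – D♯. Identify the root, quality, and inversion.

B major, second inversion

The pitch classes F#, B, D# arrange in thirds as B–D#–F#: a B major triad.
F# is the fifth of B major; fifth in the bass means second inversion (figured bass 6/4).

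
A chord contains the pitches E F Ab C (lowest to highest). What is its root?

F

Reordering E, F, Ab, C into stacked thirds gives F–Ab–C–E; the bottom of that stack, F, is the root.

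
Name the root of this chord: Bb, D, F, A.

Bb

Reordering Bb, D, F, A into stacked thirds gives Bb–D–F–A; the bottom of that stack, Bb, is the root.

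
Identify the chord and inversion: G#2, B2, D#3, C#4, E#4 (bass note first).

The pitch classes G#, B, D#, C#, E# arrange in thirds as C#–E#–G#–B–D#: a C# dominant ninth chord.
G# is the fifth of C# dominant ninth; fifth in the bass means second inversion.

C# dominant ninth, second inversion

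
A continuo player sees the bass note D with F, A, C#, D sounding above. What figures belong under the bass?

7

The notes D, F, A, C# stack in thirds as D–F–A–C# — a D minor-major seventh chord. The bass D is the root, so this is root position: figured 7.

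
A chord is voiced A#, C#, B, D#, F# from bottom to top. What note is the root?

B

Reordering A#, C#, B, D#, F# into stacked thirds gives B–D#–F#–A#–C#; the bottom of that stack, B, is the root.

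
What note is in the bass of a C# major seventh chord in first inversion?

The third of C# major seventh (C#–E#–G#–B#) is E#; that is the bass in first inversion.

E#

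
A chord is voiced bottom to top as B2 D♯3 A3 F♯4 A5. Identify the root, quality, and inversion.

B dominant seventh, root position

The distinct note names are B, D#, A, F#. Stacked in thirds they read B–D#–F#–A, which is a dominant seventh chord on B.
The lowest note is B, the root of the chord, so this is root position (figured bass 7).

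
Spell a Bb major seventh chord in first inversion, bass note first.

The chord tones are Bb–D–F–A. With the third (D) lowest for first inversion: D, F, A, Bb.

D, F, A, Bb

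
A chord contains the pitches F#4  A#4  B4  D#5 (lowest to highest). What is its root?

B

F#, A#, B, D# are the tones of a B major seventh chord (B–D#–F#–A#), making B the root.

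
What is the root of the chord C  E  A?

A

Reordering C, E, A into stacked thirds gives A–C–E; the bottom of that stack, A, is the root.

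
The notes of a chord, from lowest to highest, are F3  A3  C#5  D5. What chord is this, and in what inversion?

Reducing to letter names: F, A, C#, D. These stack in thirds as D–F–A–C# — a D minor-major seventh chord.
With the third (F) in the bass, the chord is in first inversion (figured bass 6/5).

D minor-major seventh, first inversion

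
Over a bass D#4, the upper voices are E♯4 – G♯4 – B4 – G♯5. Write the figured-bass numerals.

4/2

The notes D#, E#, G#, B stack in thirds as E#–G#–B–D# — an E# half-diminished seventh chord. The bass D# is the seventh, so this is third inversion: figured 4/2.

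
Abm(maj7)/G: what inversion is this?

third inversion

Abm(maj7)/G means Ab minor-major seventh with G in the bass. G is the seventh of Ab minor-major seventh (Ab–Cb–Eb–G), so this is third inversion.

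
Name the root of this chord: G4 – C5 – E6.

Reordering G, C, E into stacked thirds gives C–E–G; the bottom of that stack, C, is the root.

C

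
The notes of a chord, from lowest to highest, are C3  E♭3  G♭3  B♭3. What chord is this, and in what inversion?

C half-diminished seventh, root position

Reducing to letter names: C, Eb, Gb, Bb. These stack in thirds as C–Eb–Gb–Bb — a C half-diminished seventh chord.
With the root (C) in the bass, the chord is in root position (figured bass 7).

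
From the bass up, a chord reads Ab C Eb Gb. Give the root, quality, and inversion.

Reducing to letter names: Ab, C, Eb, Gb. These stack in thirds as Ab–C–Eb–Gb — an Ab dominant seventh chord.
Ab is the root of Ab dominant seventh; root in the bass means root position (figured bass 7).

Ab dominant seventh, root position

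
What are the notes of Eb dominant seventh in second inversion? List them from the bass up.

Eb dominant seventh is Eb–G–Bb–Db. Second inversion puts the fifth (Bb) in the bass, with the remaining tones above: Bb, Db, Eb, G.

Bb, Db, Eb, G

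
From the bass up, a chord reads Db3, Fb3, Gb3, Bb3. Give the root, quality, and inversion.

Gb dominant seventh, second inversion

Reducing to letter names: Db, Fb, Gb, Bb. These stack in thirds as Gb–Bb–Db–Fb — a Gb dominant seventh chord.
Db is the fifth of Gb dominant seventh; fifth in the bass means second inversion (figured bass 4/3).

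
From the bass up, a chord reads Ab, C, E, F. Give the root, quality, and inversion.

Reducing to letter names: Ab, C, E, F. These stack in thirds as F–Ab–C–E — an F minor-major seventh chord.
With the third (Ab) in the bass, the chord is in first inversion (figured bass 6/5).

F minor-major seventh, first inversion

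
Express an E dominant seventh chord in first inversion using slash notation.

First inversion of E dominant seventh has the third (G#) in the bass. As a slash chord: E7/G#.

E7/G#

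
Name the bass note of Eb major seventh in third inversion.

D

In third inversion the seventh is lowest. For Eb major seventh (Eb–G–Bb–D) that is D.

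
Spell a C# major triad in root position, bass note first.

C#, E#, G#

C# major is C#–E#–G#. Root position puts the root (C#) in the bass, with the remaining tones above: C#, E#, G#.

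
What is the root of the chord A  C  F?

F

Reordering A, C, F into stacked thirds gives F–A–C; the bottom of that stack, F, is the root.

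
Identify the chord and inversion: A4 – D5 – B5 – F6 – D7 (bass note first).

B half-diminished seventh, third inversion

The distinct note names are A, D, B, F. Stacked in thirds they read B–D–F–A, which is a half-diminished seventh chord on B.
The lowest note is A, the seventh of the chord, so this is third inversion (figured bass 4/2).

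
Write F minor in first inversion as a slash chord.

Fm/Ab

First inversion of F minor has the third (Ab) in the bass. As a slash chord: Fm/Ab.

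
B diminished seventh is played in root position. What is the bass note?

B diminished seventh is B–D–F–Ab. Root position places the root in the bass: B.

B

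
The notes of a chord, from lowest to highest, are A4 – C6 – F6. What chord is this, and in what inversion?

The distinct note names are A, C, F. Stacked in thirds they read F–A–C, which is a major triad on F.
With the third (A) in the bass, the chord is in first inversion (figured bass 6).

F major, first inversion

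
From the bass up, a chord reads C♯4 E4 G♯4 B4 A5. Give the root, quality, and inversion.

A major ninth, first inversion

The pitch classes C#, E, G#, B, A arrange in thirds as A–C#–E–G#–B: an A major ninth chord.
The lowest note is C#, the third of the chord, so this is first inversion.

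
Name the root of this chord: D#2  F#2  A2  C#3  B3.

The distinct letter names are D#, F#, A, C#, B. Arranged as a stack of thirds they read B–D#–F#–A–C#, so B is the root (a B dominant ninth chord).

B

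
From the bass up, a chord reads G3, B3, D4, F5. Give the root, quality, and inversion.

Reducing to letter names: G, B, D, F. These stack in thirds as G–B–D–F — a G dominant seventh chord.
The lowest note is G, the root of the chord, so this is root position (figured bass 7).

G dominant seventh, root position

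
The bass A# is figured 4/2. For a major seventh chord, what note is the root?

The figures 4/2 mean the seventh of the chord is in the bass. If A# is the seventh of a major seventh chord, the root is B (chord tones B–D#–F#–A#).

B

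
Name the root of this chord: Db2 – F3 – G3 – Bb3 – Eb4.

Eb

Db, F, G, Bb, Eb are the tones of an Eb dominant ninth chord (Eb–G–Bb–Db–F), making Eb the root.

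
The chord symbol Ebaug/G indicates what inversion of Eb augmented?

Ebaug/G means Eb augmented with G in the bass. G is the third of Eb augmented (Eb–G–B), so this is first inversion.

first inversion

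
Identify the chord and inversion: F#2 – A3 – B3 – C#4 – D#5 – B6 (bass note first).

B dominant ninth, second inversion

Reducing to letter names: F#, A, B, C#, D#. These stack in thirds as B–D#–F#–A–C# — a B dominant ninth chord.
With the fifth (F#) in the bass, the chord is in second inversion.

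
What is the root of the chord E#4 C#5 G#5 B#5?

The distinct letter names are E#, C#, G#, B#. Arranged as a stack of thirds they read C#–E#–G#–B#, so C# is the root (a C# major seventh chord).

C#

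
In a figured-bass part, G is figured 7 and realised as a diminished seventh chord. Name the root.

The figures 7 mean the root of the chord is in the bass. If G is the root of a diminished seventh chord, the root is G (chord tones G–Bb–Db–Fb).

G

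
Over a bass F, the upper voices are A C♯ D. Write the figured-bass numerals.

The notes F, A, C#, D stack in thirds as D–F–A–C# — a D minor-major seventh chord. The bass F is the third, so this is first inversion: figured 6/5.

6/5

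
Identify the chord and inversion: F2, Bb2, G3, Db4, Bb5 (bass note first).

G half-diminished seventh, third inversion

The distinct note names are F, Bb, G, Db. Stacked in thirds they read G–Bb–Db–F, which is a half-diminished seventh chord on G.
The lowest note is F, the seventh of the chord, so this is third inversion (figured bass 4/2).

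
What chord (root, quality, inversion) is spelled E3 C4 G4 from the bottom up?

C major, first inversion

The pitch classes E, C, G arrange in thirds as C–E–G: a C major triad.
The lowest note is E, the third of the chord, so this is first inversion (figured bass 6).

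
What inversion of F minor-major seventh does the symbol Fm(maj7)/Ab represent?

first inversion

Fm(maj7)/Ab means F minor-major seventh with Ab in the bass. Ab is the third of F minor-major seventh (F–Ab–C–E), so this is first inversion.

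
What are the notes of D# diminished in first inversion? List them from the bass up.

Spelling D# diminished: D#–F#–A. In first inversion the third is bass, giving F#, A, D# from the bottom.

F#, A, D#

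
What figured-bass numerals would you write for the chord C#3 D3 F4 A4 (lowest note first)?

4/2

The notes C#, D, F, A stack in thirds as D–F–A–C# — a D minor-major seventh chord. The bass C# is the seventh, so this is third inversion: figured 4/2.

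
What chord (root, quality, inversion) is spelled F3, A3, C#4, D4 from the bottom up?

D minor-major seventh, first inversion

The pitch classes F, A, C#, D arrange in thirds as D–F–A–C#: a D minor-major seventh chord.
The lowest note is F, the third of the chord, so this is first inversion (figured bass 6/5).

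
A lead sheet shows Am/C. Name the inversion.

first inversion

Am/C means A minor with C in the bass. C is the third of A minor (A–C–E), so this is first inversion.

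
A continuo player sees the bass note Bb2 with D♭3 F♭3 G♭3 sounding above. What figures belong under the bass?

6/5

The notes Bb, Db, Fb, Gb stack in thirds as Gb–Bb–Db–Fb — a Gb dominant seventh chord. The bass Bb is the third, so this is first inversion: figured 6/5.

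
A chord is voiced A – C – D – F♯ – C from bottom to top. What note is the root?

D

The distinct letter names are A, C, D, F#. Arranged as a stack of thirds they read D–F#–A–C, so D is the root (a D dominant seventh chord).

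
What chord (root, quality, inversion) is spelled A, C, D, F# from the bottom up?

D dominant seventh, second inversion

The distinct note names are A, C, D, F#. Stacked in thirds they read D–F#–A–C, which is a dominant seventh chord on D.
A is the fifth of D dominant seventh; fifth in the bass means second inversion (figured bass 4/3).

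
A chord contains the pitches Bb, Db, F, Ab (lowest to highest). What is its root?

Bb

The distinct letter names are Bb, Db, F, Ab. Arranged as a stack of thirds they read Bb–Db–F–Ab, so Bb is the root (a Bb minor seventh chord).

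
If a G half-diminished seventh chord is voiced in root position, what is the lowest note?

G

G half-diminished seventh is G–Bb–Db–F. Root position places the root in the bass: G.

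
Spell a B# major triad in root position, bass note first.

The chord tones are B#–D##–F##. With the root (B#) lowest for root position: B#, D##, F##.

B#, D##, F##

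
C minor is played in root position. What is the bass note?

C

The root of C minor (C–Eb–G) is C; that is the bass in root position.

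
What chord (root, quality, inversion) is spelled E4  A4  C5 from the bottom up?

A minor, second inversion

The distinct note names are E, A, C. Stacked in thirds they read A–C–E, which is a minor triad on A.
E is the fifth of A minor; fifth in the bass means second inversion (figured bass 6/4).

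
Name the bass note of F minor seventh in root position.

F minor seventh is F–Ab–C–Eb. Root position places the root in the bass: F.

F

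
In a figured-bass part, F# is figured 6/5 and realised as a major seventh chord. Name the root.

The figures 6/5 mean the third of the chord is in the bass. If F# is the third of a major seventh chord, the root is D (chord tones D–F#–A–C#).

D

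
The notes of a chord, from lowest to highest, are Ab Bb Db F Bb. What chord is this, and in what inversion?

Reducing to letter names: Ab, Bb, Db, F. These stack in thirds as Bb–Db–F–Ab — a Bb minor seventh chord.
The lowest note is Ab, the seventh of the chord, so this is third inversion (figured bass 4/2).

Bb minor seventh, third inversion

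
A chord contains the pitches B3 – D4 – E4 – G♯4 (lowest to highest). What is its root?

E

B, D, E, G# are the tones of an E dominant seventh chord (E–G#–B–D), making E the root.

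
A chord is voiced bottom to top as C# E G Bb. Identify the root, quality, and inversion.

C# diminished seventh, root position

The pitch classes C#, E, G, Bb arrange in thirds as C#–E–G–Bb: a C# diminished seventh chord.
With the root (C#) in the bass, the chord is in root position (figured bass 7).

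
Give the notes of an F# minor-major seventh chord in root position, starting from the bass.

F#, A, C#, E#

The chord tones are F#–A–C#–E#. With the root (F#) lowest for root position: F#, A, C#, E#.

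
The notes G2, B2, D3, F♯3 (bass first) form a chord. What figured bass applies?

7

The notes G, B, D, F# stack in thirds as G–B–D–F# — a G major seventh chord. The bass G is the root, so this is root position: figured 7.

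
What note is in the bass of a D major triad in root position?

In root position the root is lowest. For D major (D–F#–A) that is D.

D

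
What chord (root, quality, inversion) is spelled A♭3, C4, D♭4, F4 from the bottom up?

Db major seventh, second inversion

Reducing to letter names: Ab, C, Db, F. These stack in thirds as Db–F–Ab–C — a Db major seventh chord.
The lowest note is Ab, the fifth of the chord, so this is second inversion (figured bass 4/3).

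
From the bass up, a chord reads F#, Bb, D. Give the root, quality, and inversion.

Bb augmented, second inversion

The pitch classes F#, Bb, D arrange in thirds as Bb–D–F#: a Bb augmented triad.
F# is the fifth of Bb augmented; fifth in the bass means second inversion (figured bass 6/4).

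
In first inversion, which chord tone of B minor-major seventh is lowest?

D

The third of B minor-major seventh (B–D–F#–A#) is D; that is the bass in first inversion.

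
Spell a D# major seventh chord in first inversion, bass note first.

F##, A#, C##, D#

The chord tones are D#–F##–A#–C##. With the third (F##) lowest for first inversion: F##, A#, C##, D#.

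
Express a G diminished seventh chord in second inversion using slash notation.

Gdim7/Db

Second inversion of G diminished seventh has the fifth (Db) in the bass. As a slash chord: Gdim7/Db.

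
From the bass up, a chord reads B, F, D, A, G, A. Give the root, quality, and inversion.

The pitch classes B, F, D, A, G arrange in thirds as G–B–D–F–A: a G dominant ninth chord.
With the third (B) in the bass, the chord is in first inversion.

G dominant ninth, first inversion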